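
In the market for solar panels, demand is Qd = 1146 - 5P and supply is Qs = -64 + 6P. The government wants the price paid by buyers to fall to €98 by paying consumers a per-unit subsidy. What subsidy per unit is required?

At a buyer price of 98, quantity demanded is 1146 − 5·98 = 656.
Sellers supply 656 only when they receive Ps with -64 + 6·Ps = 656, i.e. Ps = 120.
s = Ps − Pb = 120 − 98 = 22.

Required subsidy s = €22 per unit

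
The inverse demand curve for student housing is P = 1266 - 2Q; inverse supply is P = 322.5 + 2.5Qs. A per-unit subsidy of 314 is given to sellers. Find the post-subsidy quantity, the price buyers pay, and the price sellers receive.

Q' = 2515/9; buyers pay 6364/9; sellers receive 9190/9

Pre-subsidy: 1266 - 2Q = 322.5 + 2.5Q gives Q* = 629/3 and P* = 2540/3.
With the subsidy, sellers receive Ps = Pb + 314 for each unit, where Pb is the price buyers pay.
On the curves, Pb = 1266 - 2Q and Ps = 322.5 + 2.5Q; the wedge Ps − Pb = 314 gives 322.5 + 2.5Q − (1266 - 2Q) = 314, so Q' = 2515/9.
Then Pb = 1266 − 2·(2515/9) = 6364/9 and Ps = 322.5 + 2.5·(2515/9) = 9190/9.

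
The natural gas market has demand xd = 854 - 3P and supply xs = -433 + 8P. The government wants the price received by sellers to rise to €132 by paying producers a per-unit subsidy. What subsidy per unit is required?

Required subsidy s = €55 per unit

At a seller price of 132, quantity supplied is -433 + 8·132 = 623.
Buyers absorb 623 only when they pay Pb with 854 − 3·Pb = 623, i.e. Pb = 77.
s = Ps − Pb = 132 − 77 = 55.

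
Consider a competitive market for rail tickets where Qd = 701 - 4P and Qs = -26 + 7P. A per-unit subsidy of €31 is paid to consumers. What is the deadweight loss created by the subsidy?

Pre-subsidy: 701 - 4P = -26 + 7P gives P* = 727/11, Q* = 4803/11.
With the rebate, buyers effectively pay Pb = Ps − 31, where Ps is the price sellers receive.
Demand in terms of Ps becomes Qd = 701 − 4(Ps − 31) = 825 - 4Ps. Setting this equal to supply: 825 - 4Ps = -26 + 7Ps, so Ps = 851/11.
Buyers pay Pb = 851/11 − 31 = 510/11; Q' = -26 + 7·(851/11) = 5671/11.
The subsidy expands output by 5671/11 − 4803/11 = 868/11 past the efficient level; on those units the gap between marginal cost and willingness to pay runs from 0 up to 31.
DWL = ½ × 31 × 868/11 = 13454/11.

Deadweight loss = 13454/11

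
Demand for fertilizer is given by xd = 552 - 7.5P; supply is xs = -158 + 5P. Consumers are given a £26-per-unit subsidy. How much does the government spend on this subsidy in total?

Pre-subsidy: 552 - 7.5P = -158 + 5P gives P* = 56.8, x* = 126.
With the rebate, buyers effectively pay Pb = Ps − 26, where Ps is the price sellers receive.
Demand in terms of Ps becomes xd = 552 − 7.5(Ps − 26) = 747 - 7.5Ps. Setting this equal to supply: 747 - 7.5Ps = -158 + 5Ps, so Ps = 72.4.
Buyers pay Pb = 72.4 − 26 = 46.4; x' = -158 + 5·72.4 = 204.
Government outlay = subsidy × quantity = 26 × 204 = 5304.

Government cost = £5304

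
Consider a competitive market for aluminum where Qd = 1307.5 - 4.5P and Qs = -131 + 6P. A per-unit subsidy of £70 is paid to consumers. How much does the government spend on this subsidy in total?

Government cost = £60970

Pre-subsidy: 1307.5 - 4.5P = -131 + 6P gives P* = 137, Q* = 691.
With the rebate, buyers effectively pay Pb = Ps − 70, where Ps is the price sellers receive.
Demand in terms of Ps becomes Qd = 1307.5 − 4.5(Ps − 70) = 1622.5 - 4.5Ps. Setting this equal to supply: 1622.5 - 4.5Ps = -131 + 6Ps, so Ps = 167.
Buyers pay Pb = 167 − 70 = 97; Q' = -131 + 6·167 = 871.
Government outlay = subsidy × quantity = 70 × 871 = 60970.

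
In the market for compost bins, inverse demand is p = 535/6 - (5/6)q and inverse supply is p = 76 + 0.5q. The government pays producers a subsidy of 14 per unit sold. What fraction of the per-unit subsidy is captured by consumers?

Consumer share = 0.625

Pre-subsidy: 535/6 - (5/6)q = 76 + 0.5q gives q* = 9.875 and p* = 80.9375.
With the subsidy, sellers receive ps = pb + 14 for each unit, where pb is the price buyers pay.
On the curves, pb = 535/6 - (5/6)q and ps = 76 + 0.5q; the wedge ps − pb = 14 gives 76 + 0.5q − (535/6 - (5/6)q) = 14, so q' = 20.375.
Then pb = 535/6 − (5/6)·20.375 = 72.1875 and ps = 76 + 0.5·20.375 = 86.1875.
Buyers' price falls by p* − pb = 80.9375 − 72.1875 = 8.75; sellers' price rises by ps − p* = 86.1875 − 80.9375 = 5.25.
So consumers capture 8.75/14 = 0.625 of each unit of subsidy.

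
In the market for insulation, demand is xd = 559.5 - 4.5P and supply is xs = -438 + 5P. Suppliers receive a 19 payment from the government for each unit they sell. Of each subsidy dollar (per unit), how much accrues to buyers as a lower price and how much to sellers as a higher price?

Pre-subsidy: 559.5 - 4.5P = -438 + 5P gives P* = 105, x* = 87.
With the subsidy, sellers receive Ps = Pb + 19 for each unit, where Pb is the price buyers pay.
Supply in terms of Pb becomes xs = -438 + 5(Pb + 19) = -343 + 5Pb. Setting this equal to demand: 559.5 - 4.5Pb = -343 + 5Pb, so Pb = 95.
Sellers receive Ps = 95 + 19 = 114; x' = 559.5 − 4.5·95 = 132.
Buyers' price falls by P* − Pb = 105 − 95 = 10; sellers' price rises by Ps − P* = 114 − 105 = 9.

Buyers gain 10 per unit; sellers gain 9 per unit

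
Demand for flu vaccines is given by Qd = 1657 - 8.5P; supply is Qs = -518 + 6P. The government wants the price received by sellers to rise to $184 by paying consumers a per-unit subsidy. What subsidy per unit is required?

At a seller price of 184, quantity supplied is -518 + 6·184 = 586.
Buyers absorb 586 only when they pay Pb with 1657 − 8.5·Pb = 586, i.e. Pb = 126.
s = Ps − Pb = 184 − 126 = 58.

Required subsidy s = $58 per unit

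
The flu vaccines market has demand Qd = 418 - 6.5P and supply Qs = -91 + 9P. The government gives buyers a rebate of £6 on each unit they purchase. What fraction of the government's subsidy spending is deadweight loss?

Pre-subsidy: 418 - 6.5P = -91 + 9P gives P* = 1018/31, Q* = 6341/31.
With the rebate, buyers effectively pay Pb = Ps − 6, where Ps is the price sellers receive.
Demand in terms of Ps becomes Qd = 418 − 6.5(Ps − 6) = 457 - 6.5Ps. Setting this equal to supply: 457 - 6.5Ps = -91 + 9Ps, so Ps = 1096/31.
Buyers pay Pb = 1096/31 − 6 = 910/31; Q' = -91 + 9·(1096/31) = 7043/31.
ΔCS = ½(6341/31 + 7043/31)(1018/31 − 910/31) = 722736/961; ΔPS = ½(6341/31 + 7043/31)(1096/31 − 1018/31) = 521976/961.
Government spending = 6 × 7043/31 = 42258/31.
DWL = ½ × 6 × (7043/31 − 6341/31) = 2106/31; fraction = (2106/31) / (42258/31) = 351/7043.

DWL / government spending = 351/7043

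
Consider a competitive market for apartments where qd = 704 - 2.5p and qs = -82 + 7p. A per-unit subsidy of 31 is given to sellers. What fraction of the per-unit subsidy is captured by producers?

Pre-subsidy: 704 - 2.5p = -82 + 7p gives p* = 1572/19, q* = 9446/19.
With the subsidy, sellers receive ps = pb + 31 for each unit, where pb is the price buyers pay.
Supply in terms of pb becomes qs = -82 + 7(pb + 31) = 135 + 7pb. Setting this equal to demand: 704 - 2.5pb = 135 + 7pb, so pb = 1138/19.
Sellers receive ps = 1138/19 + 31 = 1727/19; q' = 704 − 2.5·(1138/19) = 10531/19.
Buyers' price falls by p* − pb = 1572/19 − 1138/19 = 434/19; sellers' price rises by ps − p* = 1727/19 − 1572/19 = 155/19.
So producers capture (155/19)/31 = 5/19 of each unit of subsidy.

Producer share = 5/19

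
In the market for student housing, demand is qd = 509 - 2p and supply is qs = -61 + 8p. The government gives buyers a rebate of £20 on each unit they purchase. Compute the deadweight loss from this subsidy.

Deadweight loss = £320

Pre-subsidy: 509 - 2p = -61 + 8p gives p* = 57, q* = 395.
With the rebate, buyers effectively pay pb = ps − 20, where ps is the price sellers receive.
Demand in terms of ps becomes qd = 509 − 2(ps − 20) = 549 - 2ps. Setting this equal to supply: 549 - 2ps = -61 + 8ps, so ps = 61.
Buyers pay pb = 61 − 20 = 41; q' = -61 + 8·61 = 427.
The subsidy expands output by 427 − 395 = 32 past the efficient level; on those units the gap between marginal cost and willingness to pay runs from 0 up to 20.
DWL = ½ × 20 × 32 = 320.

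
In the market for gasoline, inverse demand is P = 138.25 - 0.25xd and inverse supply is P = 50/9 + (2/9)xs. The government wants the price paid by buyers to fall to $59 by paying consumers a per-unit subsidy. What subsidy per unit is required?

Required subsidy s = $17 per unit

At a buyer price of 59, quantity demanded is 553 − 4·59 = 317.
Sellers supply 317 only when they receive Ps = 50/9 + (2/9)·317 = 76.
s = Ps − Pb = 76 − 59 = 17.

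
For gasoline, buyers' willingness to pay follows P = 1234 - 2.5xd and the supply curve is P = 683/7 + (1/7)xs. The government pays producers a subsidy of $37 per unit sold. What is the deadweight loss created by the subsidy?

Deadweight loss = $259

Pre-subsidy: 1234 - 2.5x = 683/7 + (1/7)x gives x* = 430 and P* = 159.
With the subsidy, sellers receive Ps = Pb + 37 for each unit, where Pb is the price buyers pay.
On the curves, Pb = 1234 - 2.5x and Ps = 683/7 + (1/7)x; the wedge Ps − Pb = 37 gives 683/7 + (1/7)x − (1234 - 2.5x) = 37, so x' = 444.
Then Pb = 1234 − 2.5·444 = 124 and Ps = 683/7 + (1/7)·444 = 161.
The subsidy expands output by 444 − 430 = 14 past the efficient level; on those units the gap between marginal cost and willingness to pay runs from 0 up to 37.
DWL = ½ × 37 × 14 = 259.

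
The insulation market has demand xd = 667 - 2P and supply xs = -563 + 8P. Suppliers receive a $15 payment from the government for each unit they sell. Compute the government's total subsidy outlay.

Government cost = $6675

Pre-subsidy: 667 - 2P = -563 + 8P gives P* = 123, x* = 421.
With the subsidy, sellers receive Ps = Pb + 15 for each unit, where Pb is the price buyers pay.
Supply in terms of Pb becomes xs = -563 + 8(Pb + 15) = -443 + 8Pb. Setting this equal to demand: 667 - 2Pb = -443 + 8Pb, so Pb = 111.
Sellers receive Ps = 111 + 15 = 126; x' = 667 − 2·111 = 445.
Government outlay = subsidy × quantity = 15 × 445 = 6675.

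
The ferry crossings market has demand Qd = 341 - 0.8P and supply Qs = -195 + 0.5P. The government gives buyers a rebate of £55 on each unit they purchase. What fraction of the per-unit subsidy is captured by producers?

Pre-subsidy: 341 - 0.8P = -195 + 0.5P gives P* = 5360/13, Q* = 145/13.
With the rebate, buyers effectively pay Pb = Ps − 55, where Ps is the price sellers receive.
Demand in terms of Ps becomes Qd = 341 − 0.8(Ps − 55) = 385 - 0.8Ps. Setting this equal to supply: 385 - 0.8Ps = -195 + 0.5Ps, so Ps = 5800/13.
Buyers pay Pb = 5800/13 − 55 = 5085/13; Q' = -195 + 0.5·(5800/13) = 365/13.
Buyers' price falls by P* − Pb = 5360/13 − 5085/13 = 275/13; sellers' price rises by Ps − P* = 5800/13 − 5360/13 = 440/13.
So producers capture (440/13)/55 = 8/13 of each unit of subsidy.

Producer share = 8/13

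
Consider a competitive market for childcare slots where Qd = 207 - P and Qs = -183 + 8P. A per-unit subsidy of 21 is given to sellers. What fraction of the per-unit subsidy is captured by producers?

Producer share = 1/9

Pre-subsidy: 207 - P = -183 + 8P gives P* = 130/3, Q* = 491/3.
With the subsidy, sellers receive Ps = Pb + 21 for each unit, where Pb is the price buyers pay.
Supply in terms of Pb becomes Qs = -183 + 8(Pb + 21) = -15 + 8Pb. Setting this equal to demand: 207 - Pb = -15 + 8Pb, so Pb = 74/3.
Sellers receive Ps = 74/3 + 21 = 137/3; Q' = 207 − 1·(74/3) = 547/3.
Buyers' price falls by P* − Pb = 130/3 − 74/3 = 56/3; sellers' price rises by Ps − P* = 137/3 − 130/3 = 7/3.
So producers capture (7/3)/21 = 1/9 of each unit of subsidy.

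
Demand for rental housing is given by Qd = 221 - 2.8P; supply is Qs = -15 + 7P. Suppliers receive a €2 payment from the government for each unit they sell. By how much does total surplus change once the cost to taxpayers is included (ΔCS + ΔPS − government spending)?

Net change in total surplus = -€4

Pre-subsidy: 221 - 2.8P = -15 + 7P gives P* = 1180/49, Q* = 1075/7.
With the subsidy, sellers receive Ps = Pb + 2 for each unit, where Pb is the price buyers pay.
Supply in terms of Pb becomes Qs = -15 + 7(Pb + 2) = -1 + 7Pb. Setting this equal to demand: 221 - 2.8Pb = -1 + 7Pb, so Pb = 1110/49.
Sellers receive Ps = 1110/49 + 2 = 1208/49; Q' = 221 − 2.8·(1110/49) = 1103/7.
ΔCS = ½(1075/7 + 1103/7)(1180/49 − 1110/49) = 10890/49; ΔPS = ½(1075/7 + 1103/7)(1208/49 − 1180/49) = 4356/49.
Government spending = 2 × 1103/7 = 2206/7.
Net change = 10890/49 + 4356/49 − 2206/7 = -4. The loss equals the DWL triangle ½·2·4.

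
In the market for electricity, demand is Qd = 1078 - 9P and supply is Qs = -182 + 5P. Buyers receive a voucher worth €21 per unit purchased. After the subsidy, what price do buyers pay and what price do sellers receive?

Buyers pay €82.5; sellers receive €103.5

Pre-subsidy: 1078 - 9P = -182 + 5P gives P* = 90, Q* = 268.
With the rebate, buyers effectively pay Pb = Ps − 21, where Ps is the price sellers receive.
Demand in terms of Ps becomes Qd = 1078 − 9(Ps − 21) = 1267 - 9Ps. Setting this equal to supply: 1267 - 9Ps = -182 + 5Ps, so Ps = 103.5.
Buyers pay Pb = 103.5 − 21 = 82.5; Q' = -182 + 5·103.5 = 335.5.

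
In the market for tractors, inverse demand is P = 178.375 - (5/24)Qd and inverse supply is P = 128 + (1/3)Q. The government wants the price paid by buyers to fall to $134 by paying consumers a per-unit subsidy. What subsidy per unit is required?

Required subsidy s = $65 per unit

At a buyer price of 134, quantity demanded is 856.2 − 4.8·134 = 213.
Sellers supply 213 only when they receive Ps = 128 + (1/3)·213 = 199.
s = Ps − Pb = 199 − 134 = 65.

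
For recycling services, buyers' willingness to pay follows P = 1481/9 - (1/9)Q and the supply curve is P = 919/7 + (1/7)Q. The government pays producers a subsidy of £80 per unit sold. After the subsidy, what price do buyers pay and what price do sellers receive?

Buyers pay £115; sellers receive £195

Pre-subsidy: 1481/9 - (1/9)Q = 919/7 + (1/7)Q gives Q* = 131 and P* = 150.
With the subsidy, sellers receive Ps = Pb + 80 for each unit, where Pb is the price buyers pay.
On the curves, Pb = 1481/9 - (1/9)Q and Ps = 919/7 + (1/7)Q; the wedge Ps − Pb = 80 gives 919/7 + (1/7)Q − (1481/9 - (1/9)Q) = 80, so Q' = 446.
Then Pb = 1481/9 − (1/9)·446 = 115 and Ps = 919/7 + (1/7)·446 = 195.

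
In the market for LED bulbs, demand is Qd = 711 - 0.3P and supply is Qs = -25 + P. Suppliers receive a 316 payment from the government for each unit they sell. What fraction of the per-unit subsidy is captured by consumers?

Consumer share = 10/13

Pre-subsidy: 711 - 0.3P = -25 + P gives P* = 7360/13, Q* = 7035/13.
With the subsidy, sellers receive Ps = Pb + 316 for each unit, where Pb is the price buyers pay.
Supply in terms of Pb becomes Qs = -25 + 1(Pb + 316) = 291 + Pb. Setting this equal to demand: 711 - 0.3Pb = 291 + Pb, so Pb = 4200/13.
Sellers receive Ps = 4200/13 + 316 = 8308/13; Q' = 711 − 0.3·(4200/13) = 7983/13.
Buyers' price falls by P* − Pb = 7360/13 − 4200/13 = 3160/13; sellers' price rises by Ps − P* = 8308/13 − 7360/13 = 948/13.
So consumers capture (3160/13)/316 = 10/13 of each unit of subsidy.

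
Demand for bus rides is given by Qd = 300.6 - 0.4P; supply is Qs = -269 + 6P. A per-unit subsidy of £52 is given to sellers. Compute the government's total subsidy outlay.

Pre-subsidy: 300.6 - 0.4P = -269 + 6P gives P* = 89, Q* = 265.
With the subsidy, sellers receive Ps = Pb + 52 for each unit, where Pb is the price buyers pay.
Supply in terms of Pb becomes Qs = -269 + 6(Pb + 52) = 43 + 6Pb. Setting this equal to demand: 300.6 - 0.4Pb = 43 + 6Pb, so Pb = 40.25.
Sellers receive Ps = 40.25 + 52 = 92.25; Q' = 300.6 − 0.4·40.25 = 284.5.
Government outlay = subsidy × quantity = 52 × 284.5 = 14794.

Government cost = £14794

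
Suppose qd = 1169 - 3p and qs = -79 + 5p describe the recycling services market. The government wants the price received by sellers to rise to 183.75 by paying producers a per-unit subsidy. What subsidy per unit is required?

Required subsidy s = 74 per unit

At a seller price of 183.75, quantity supplied is -79 + 5·183.75 = 839.75.
Buyers absorb 839.75 only when they pay pb with 1169 − 3·pb = 839.75, i.e. pb = 109.75.
s = ps − pb = 183.75 − 109.75 = 74.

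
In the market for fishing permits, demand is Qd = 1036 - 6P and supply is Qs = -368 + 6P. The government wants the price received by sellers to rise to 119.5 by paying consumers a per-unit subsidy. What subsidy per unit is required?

Required subsidy s = 5 per unit

At a seller price of 119.5, quantity supplied is -368 + 6·119.5 = 349.
Buyers absorb 349 only when they pay Pb with 1036 − 6·Pb = 349, i.e. Pb = 114.5.
s = Ps − Pb = 119.5 − 114.5 = 5.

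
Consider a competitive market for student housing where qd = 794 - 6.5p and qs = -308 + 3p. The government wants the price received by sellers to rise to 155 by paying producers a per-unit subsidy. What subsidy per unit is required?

Required subsidy s = 57 per unit

At a seller price of 155, quantity supplied is -308 + 3·155 = 157.
Buyers absorb 157 only when they pay pb with 794 − 6.5·pb = 157, i.e. pb = 98.
s = ps − pb = 155 − 98 = 57.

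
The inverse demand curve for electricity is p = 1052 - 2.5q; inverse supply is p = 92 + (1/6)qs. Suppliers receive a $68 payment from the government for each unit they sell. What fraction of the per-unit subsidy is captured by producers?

Producer share = 0.0625

Pre-subsidy: 1052 - 2.5q = 92 + (1/6)q gives q* = 360 and p* = 152.
With the subsidy, sellers receive ps = pb + 68 for each unit, where pb is the price buyers pay.
On the curves, pb = 1052 - 2.5q and ps = 92 + (1/6)q; the wedge ps − pb = 68 gives 92 + (1/6)q − (1052 - 2.5q) = 68, so q' = 385.5.
Then pb = 1052 − 2.5·385.5 = 88.25 and ps = 92 + (1/6)·385.5 = 156.25.
Buyers' price falls by p* − pb = 152 − 88.25 = 63.75; sellers' price rises by ps − p* = 156.25 − 152 = 4.25.
So producers capture 4.25/68 = 0.0625 of each unit of subsidy.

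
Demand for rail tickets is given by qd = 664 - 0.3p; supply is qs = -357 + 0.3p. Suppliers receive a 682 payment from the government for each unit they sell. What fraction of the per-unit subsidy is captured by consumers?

Consumer share = 0.5

Pre-subsidy: 664 - 0.3p = -357 + 0.3p gives p* = 5105/3, q* = 153.5.
With the subsidy, sellers receive ps = pb + 682 for each unit, where pb is the price buyers pay.
Supply in terms of pb becomes qs = -357 + 0.3(pb + 682) = -152.4 + 0.3pb. Setting this equal to demand: 664 - 0.3pb = -152.4 + 0.3pb, so pb = 4082/3.
Sellers receive ps = 4082/3 + 682 = 6128/3; q' = 664 − 0.3·(4082/3) = 255.8.
Buyers' price falls by p* − pb = 5105/3 − 4082/3 = 341; sellers' price rises by ps − p* = 6128/3 − 5105/3 = 341.
So consumers capture 341/682 = 0.5 of each unit of subsidy.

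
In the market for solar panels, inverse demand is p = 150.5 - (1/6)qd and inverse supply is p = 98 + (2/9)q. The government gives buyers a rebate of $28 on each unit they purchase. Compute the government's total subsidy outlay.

Pre-subsidy: 150.5 - (1/6)q = 98 + (2/9)q gives q* = 135 and p* = 128.
With the rebate, buyers effectively pay pb = ps − 28, where ps is the price sellers receive.
On the curves, pb = 150.5 - (1/6)q and ps = 98 + (2/9)q; the wedge ps − pb = 28 gives 98 + (2/9)q − (150.5 - (1/6)q) = 28, so q' = 207.
Then pb = 150.5 − (1/6)·207 = 116 and ps = 98 + (2/9)·207 = 144.
Government outlay = subsidy × quantity = 28 × 207 = 5796.

Government cost = $5796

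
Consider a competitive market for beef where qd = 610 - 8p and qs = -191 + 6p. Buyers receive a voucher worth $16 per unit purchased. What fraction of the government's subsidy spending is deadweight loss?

DWL / government spending = 96/725

Pre-subsidy: 610 - 8p = -191 + 6p gives p* = 801/14, q* = 1066/7.
With the rebate, buyers effectively pay pb = ps − 16, where ps is the price sellers receive.
Demand in terms of ps becomes qd = 610 − 8(ps − 16) = 738 - 8ps. Setting this equal to supply: 738 - 8ps = -191 + 6ps, so ps = 929/14.
Buyers pay pb = 929/14 − 16 = 705/14; q' = -191 + 6·(929/14) = 1450/7.
ΔCS = ½(1066/7 + 1450/7)(801/14 − 705/14) = 60384/49; ΔPS = ½(1066/7 + 1450/7)(929/14 − 801/14) = 80512/49.
Government spending = 16 × 1450/7 = 23200/7.
DWL = ½ × 16 × (1450/7 − 1066/7) = 3072/7; fraction = (3072/7) / (23200/7) = 96/725.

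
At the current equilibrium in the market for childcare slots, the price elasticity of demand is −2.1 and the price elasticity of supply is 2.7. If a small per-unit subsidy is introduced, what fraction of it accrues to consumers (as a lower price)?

For a small subsidy around the equilibrium, the benefit split depends on the relative slopes, which at a point are proportional to the elasticities.
Buyer share = εs/(εs + |εd|) = 2.7/(2.7 + 2.1) = 0.5625; seller share = |εd|/(εs + |εd|) = 0.4375.

Consumer share = 0.5625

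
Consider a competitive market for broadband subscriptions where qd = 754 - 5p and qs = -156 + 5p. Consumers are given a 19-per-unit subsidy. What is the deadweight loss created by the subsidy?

Pre-subsidy: 754 - 5p = -156 + 5p gives p* = 91, q* = 299.
With the rebate, buyers effectively pay pb = ps − 19, where ps is the price sellers receive.
Demand in terms of ps becomes qd = 754 − 5(ps − 19) = 849 - 5ps. Setting this equal to supply: 849 - 5ps = -156 + 5ps, so ps = 100.5.
Buyers pay pb = 100.5 − 19 = 81.5; q' = -156 + 5·100.5 = 346.5.
The subsidy expands output by 346.5 − 299 = 47.5 past the efficient level; on those units the gap between marginal cost and willingness to pay runs from 0 up to 19.
DWL = ½ × 19 × 47.5 = 451.25.

Deadweight loss = 451.25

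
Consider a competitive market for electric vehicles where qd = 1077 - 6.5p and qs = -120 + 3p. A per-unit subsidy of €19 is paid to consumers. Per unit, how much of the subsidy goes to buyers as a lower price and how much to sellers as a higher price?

Pre-subsidy: 1077 - 6.5p = -120 + 3p gives p* = 126, q* = 258.
With the rebate, buyers effectively pay pb = ps − 19, where ps is the price sellers receive.
Demand in terms of ps becomes qd = 1077 − 6.5(ps − 19) = 1200.5 - 6.5ps. Setting this equal to supply: 1200.5 - 6.5ps = -120 + 3ps, so ps = 139.
Buyers pay pb = 139 − 19 = 120; q' = -120 + 3·139 = 297.
Buyers' price falls by p* − pb = 126 − 120 = 6; sellers' price rises by ps − p* = 139 − 126 = 13.

Buyers gain €6 per unit; sellers gain €13 per unit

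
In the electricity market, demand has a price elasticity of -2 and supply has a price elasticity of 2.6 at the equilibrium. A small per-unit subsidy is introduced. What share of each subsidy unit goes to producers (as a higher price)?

Producer share = 10/23

For a small subsidy around the equilibrium, the benefit split depends on the relative slopes, which at a point are proportional to the elasticities.
Buyer share = εs/(εs + |εd|) = 2.6/(2.6 + 2) = 13/23; seller share = |εd|/(εs + |εd|) = 10/23.
So producers capture 10/23 of the subsidy.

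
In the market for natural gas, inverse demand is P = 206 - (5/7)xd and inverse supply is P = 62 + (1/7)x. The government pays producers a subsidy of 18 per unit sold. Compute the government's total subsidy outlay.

Government cost = 3402

Pre-subsidy: 206 - (5/7)x = 62 + (1/7)x gives x* = 168 and P* = 86.
With the subsidy, sellers receive Ps = Pb + 18 for each unit, where Pb is the price buyers pay.
On the curves, Pb = 206 - (5/7)x and Ps = 62 + (1/7)x; the wedge Ps − Pb = 18 gives 62 + (1/7)x − (206 - (5/7)x) = 18, so x' = 189.
Then Pb = 206 − (5/7)·189 = 71 and Ps = 62 + (1/7)·189 = 89.
Government outlay = subsidy × quantity = 18 × 189 = 3402.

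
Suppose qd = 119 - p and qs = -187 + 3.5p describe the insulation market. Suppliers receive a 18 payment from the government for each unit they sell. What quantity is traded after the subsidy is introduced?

Pre-subsidy: 119 - p = -187 + 3.5p gives p* = 68, q* = 51.
With the subsidy, sellers receive ps = pb + 18 for each unit, where pb is the price buyers pay.
Supply in terms of pb becomes qs = -187 + 3.5(pb + 18) = -124 + 3.5pb. Setting this equal to demand: 119 - pb = -124 + 3.5pb, so pb = 54.
Sellers receive ps = 54 + 18 = 72; q' = 119 − 1·54 = 65.

q' = 65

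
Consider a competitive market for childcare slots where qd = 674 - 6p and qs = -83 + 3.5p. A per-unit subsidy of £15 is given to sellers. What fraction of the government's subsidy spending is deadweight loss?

DWL / government spending = 315/4352

Pre-subsidy: 674 - 6p = -83 + 3.5p gives p* = 1514/19, q* = 3722/19.
With the subsidy, sellers receive ps = pb + 15 for each unit, where pb is the price buyers pay.
Supply in terms of pb becomes qs = -83 + 3.5(pb + 15) = -30.5 + 3.5pb. Setting this equal to demand: 674 - 6pb = -30.5 + 3.5pb, so pb = 1409/19.
Sellers receive ps = 1409/19 + 15 = 1694/19; q' = 674 − 6·(1409/19) = 4352/19.
ΔCS = ½(3722/19 + 4352/19)(1514/19 − 1409/19) = 423885/361; ΔPS = ½(3722/19 + 4352/19)(1694/19 − 1514/19) = 726660/361.
Government spending = 15 × 4352/19 = 65280/19.
DWL = ½ × 15 × (4352/19 − 3722/19) = 4725/19; fraction = (4725/19) / (65280/19) = 315/4352.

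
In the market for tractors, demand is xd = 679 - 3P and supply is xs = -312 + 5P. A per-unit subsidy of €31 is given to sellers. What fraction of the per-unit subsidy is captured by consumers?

Consumer share = 0.625

Pre-subsidy: 679 - 3P = -312 + 5P gives P* = 123.875, x* = 307.375.
With the subsidy, sellers receive Ps = Pb + 31 for each unit, where Pb is the price buyers pay.
Supply in terms of Pb becomes xs = -312 + 5(Pb + 31) = -157 + 5Pb. Setting this equal to demand: 679 - 3Pb = -157 + 5Pb, so Pb = 104.5.
Sellers receive Ps = 104.5 + 31 = 135.5; x' = 679 − 3·104.5 = 365.5.
Buyers' price falls by P* − Pb = 123.875 − 104.5 = 19.375; sellers' price rises by Ps − P* = 135.5 − 123.875 = 11.625.
So consumers capture 19.375/31 = 0.625 of each unit of subsidy.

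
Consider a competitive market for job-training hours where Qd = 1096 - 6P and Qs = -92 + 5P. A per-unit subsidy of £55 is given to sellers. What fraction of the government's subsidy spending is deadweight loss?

DWL / government spending = 75/598

Pre-subsidy: 1096 - 6P = -92 + 5P gives P* = 108, Q* = 448.
With the subsidy, sellers receive Ps = Pb + 55 for each unit, where Pb is the price buyers pay.
Supply in terms of Pb becomes Qs = -92 + 5(Pb + 55) = 183 + 5Pb. Setting this equal to demand: 1096 - 6Pb = 183 + 5Pb, so Pb = 83.
Sellers receive Ps = 83 + 55 = 138; Q' = 1096 − 6·83 = 598.
ΔCS = ½(448 + 598)(108 − 83) = 13075; ΔPS = ½(448 + 598)(138 − 108) = 15690.
Government spending = 55 × 598 = 32890.
DWL = ½ × 55 × (598 − 448) = 4125; fraction = 4125 / 32890 = 75/598.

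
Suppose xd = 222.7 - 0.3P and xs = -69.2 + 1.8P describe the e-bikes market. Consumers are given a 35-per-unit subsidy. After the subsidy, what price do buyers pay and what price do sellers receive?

Buyers pay 109; sellers receive 144

Pre-subsidy: 222.7 - 0.3P = -69.2 + 1.8P gives P* = 139, x* = 181.
With the rebate, buyers effectively pay Pb = Ps − 35, where Ps is the price sellers receive.
Demand in terms of Ps becomes xd = 222.7 − 0.3(Ps − 35) = 233.2 - 0.3Ps. Setting this equal to supply: 233.2 - 0.3Ps = -69.2 + 1.8Ps, so Ps = 144.
Buyers pay Pb = 144 − 35 = 109; x' = -69.2 + 1.8·144 = 190.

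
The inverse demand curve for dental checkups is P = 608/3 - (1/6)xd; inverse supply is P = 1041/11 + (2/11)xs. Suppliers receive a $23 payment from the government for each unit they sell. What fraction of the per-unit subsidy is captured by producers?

Pre-subsidy: 608/3 - (1/6)x = 1041/11 + (2/11)x gives x* = 310 and P* = 151.
With the subsidy, sellers receive Ps = Pb + 23 for each unit, where Pb is the price buyers pay.
On the curves, Pb = 608/3 - (1/6)x and Ps = 1041/11 + (2/11)x; the wedge Ps − Pb = 23 gives 1041/11 + (2/11)x − (608/3 - (1/6)x) = 23, so x' = 376.
Then Pb = 608/3 − (1/6)·376 = 140 and Ps = 1041/11 + (2/11)·376 = 163.
Buyers' price falls by P* − Pb = 151 − 140 = 11; sellers' price rises by Ps − P* = 163 − 151 = 12.
So producers capture 12/23 = 12/23 of each unit of subsidy.

Producer share = 12/23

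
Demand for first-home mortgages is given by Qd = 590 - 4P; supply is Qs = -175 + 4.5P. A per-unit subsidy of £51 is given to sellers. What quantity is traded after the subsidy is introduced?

Pre-subsidy: 590 - 4P = -175 + 4.5P gives P* = 90, Q* = 230.
With the subsidy, sellers receive Ps = Pb + 51 for each unit, where Pb is the price buyers pay.
Supply in terms of Pb becomes Qs = -175 + 4.5(Pb + 51) = 54.5 + 4.5Pb. Setting this equal to demand: 590 - 4Pb = 54.5 + 4.5Pb, so Pb = 63.
Sellers receive Ps = 63 + 51 = 114; Q' = 590 − 4·63 = 338.

Q' = 338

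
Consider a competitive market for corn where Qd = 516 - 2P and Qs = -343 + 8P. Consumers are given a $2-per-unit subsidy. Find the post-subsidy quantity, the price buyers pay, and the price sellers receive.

Q' = 347.4; buyers pay $84.3; sellers receive $86.3

Pre-subsidy: 516 - 2P = -343 + 8P gives P* = 85.9, Q* = 344.2.
With the rebate, buyers effectively pay Pb = Ps − 2, where Ps is the price sellers receive.
Demand in terms of Ps becomes Qd = 516 − 2(Ps − 2) = 520 - 2Ps. Setting this equal to supply: 520 - 2Ps = -343 + 8Ps, so Ps = 86.3.
Buyers pay Pb = 86.3 − 2 = 84.3; Q' = -343 + 8·86.3 = 347.4.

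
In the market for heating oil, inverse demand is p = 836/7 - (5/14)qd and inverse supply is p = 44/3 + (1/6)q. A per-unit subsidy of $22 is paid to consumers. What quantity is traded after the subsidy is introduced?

q' = 242

Pre-subsidy: 836/7 - (5/14)q = 44/3 + (1/6)q gives q* = 200 and p* = 48.
With the rebate, buyers effectively pay pb = ps − 22, where ps is the price sellers receive.
On the curves, pb = 836/7 - (5/14)q and ps = 44/3 + (1/6)q; the wedge ps − pb = 22 gives 44/3 + (1/6)q − (836/7 - (5/14)q) = 22, so q' = 242.
Then pb = 836/7 − (5/14)·242 = 33 and ps = 44/3 + (1/6)·242 = 55.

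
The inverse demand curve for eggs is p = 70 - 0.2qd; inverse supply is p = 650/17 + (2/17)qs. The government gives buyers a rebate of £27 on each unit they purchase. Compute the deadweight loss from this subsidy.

Deadweight loss = £1147.5

Pre-subsidy: 70 - 0.2q = 650/17 + (2/17)q gives q* = 100 and p* = 50.
With the rebate, buyers effectively pay pb = ps − 27, where ps is the price sellers receive.
On the curves, pb = 70 - 0.2q and ps = 650/17 + (2/17)q; the wedge ps − pb = 27 gives 650/17 + (2/17)q − (70 - 0.2q) = 27, so q' = 185.
Then pb = 70 − 0.2·185 = 33 and ps = 650/17 + (2/17)·185 = 60.
The subsidy expands output by 185 − 100 = 85 past the efficient level; on those units the gap between marginal cost and willingness to pay runs from 0 up to 27.
DWL = ½ × 27 × 85 = 1147.5.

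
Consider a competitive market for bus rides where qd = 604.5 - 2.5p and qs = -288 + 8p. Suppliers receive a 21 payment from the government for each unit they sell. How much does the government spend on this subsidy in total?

Government cost = 9072

Pre-subsidy: 604.5 - 2.5p = -288 + 8p gives p* = 85, q* = 392.
With the subsidy, sellers receive ps = pb + 21 for each unit, where pb is the price buyers pay.
Supply in terms of pb becomes qs = -288 + 8(pb + 21) = -120 + 8pb. Setting this equal to demand: 604.5 - 2.5pb = -120 + 8pb, so pb = 69.
Sellers receive ps = 69 + 21 = 90; q' = 604.5 − 2.5·69 = 432.
Government outlay = subsidy × quantity = 21 × 432 = 9072.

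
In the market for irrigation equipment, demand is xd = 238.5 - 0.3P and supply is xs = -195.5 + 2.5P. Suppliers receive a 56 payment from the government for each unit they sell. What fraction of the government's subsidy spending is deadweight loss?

Pre-subsidy: 238.5 - 0.3P = -195.5 + 2.5P gives P* = 155, x* = 192.
With the subsidy, sellers receive Ps = Pb + 56 for each unit, where Pb is the price buyers pay.
Supply in terms of Pb becomes xs = -195.5 + 2.5(Pb + 56) = -55.5 + 2.5Pb. Setting this equal to demand: 238.5 - 0.3Pb = -55.5 + 2.5Pb, so Pb = 105.
Sellers receive Ps = 105 + 56 = 161; x' = 238.5 − 0.3·105 = 207.
ΔCS = ½(192 + 207)(155 − 105) = 9975; ΔPS = ½(192 + 207)(161 − 155) = 1197.
Government spending = 56 × 207 = 11592.
DWL = ½ × 56 × (207 − 192) = 420; fraction = 420 / 11592 = 5/138.

DWL / government spending = 5/138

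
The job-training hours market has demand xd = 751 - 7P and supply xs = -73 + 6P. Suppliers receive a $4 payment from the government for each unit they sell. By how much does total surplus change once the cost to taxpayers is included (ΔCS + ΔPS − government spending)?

Net change in total surplus = -336/13

Pre-subsidy: 751 - 7P = -73 + 6P gives P* = 824/13, x* = 3995/13.
With the subsidy, sellers receive Ps = Pb + 4 for each unit, where Pb is the price buyers pay.
Supply in terms of Pb becomes xs = -73 + 6(Pb + 4) = -49 + 6Pb. Setting this equal to demand: 751 - 7Pb = -49 + 6Pb, so Pb = 800/13.
Sellers receive Ps = 800/13 + 4 = 852/13; x' = 751 − 7·(800/13) = 4163/13.
ΔCS = ½(3995/13 + 4163/13)(824/13 − 800/13) = 97896/169; ΔPS = ½(3995/13 + 4163/13)(852/13 − 824/13) = 114212/169.
Government spending = 4 × 4163/13 = 16652/13.
Net change = 97896/169 + 114212/169 − 16652/13 = -336/13. The loss equals the DWL triangle ½·4·168/13.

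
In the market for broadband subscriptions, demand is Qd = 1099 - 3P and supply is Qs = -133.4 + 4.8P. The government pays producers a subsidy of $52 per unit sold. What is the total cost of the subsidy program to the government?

Government cost = $37492

Pre-subsidy: 1099 - 3P = -133.4 + 4.8P gives P* = 158, Q* = 625.
With the subsidy, sellers receive Ps = Pb + 52 for each unit, where Pb is the price buyers pay.
Supply in terms of Pb becomes Qs = -133.4 + 4.8(Pb + 52) = 116.2 + 4.8Pb. Setting this equal to demand: 1099 - 3Pb = 116.2 + 4.8Pb, so Pb = 126.
Sellers receive Ps = 126 + 52 = 178; Q' = 1099 − 3·126 = 721.
Government outlay = subsidy × quantity = 52 × 721 = 37492.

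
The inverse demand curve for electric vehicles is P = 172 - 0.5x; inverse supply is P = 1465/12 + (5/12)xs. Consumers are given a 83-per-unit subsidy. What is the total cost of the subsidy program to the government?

Government cost = 12035

Pre-subsidy: 172 - 0.5x = 1465/12 + (5/12)x gives x* = 599/11 and P* = 3185/22.
With the rebate, buyers effectively pay Pb = Ps − 83, where Ps is the price sellers receive.
On the curves, Pb = 172 - 0.5x and Ps = 1465/12 + (5/12)x; the wedge Ps − Pb = 83 gives 1465/12 + (5/12)x − (172 - 0.5x) = 83, so x' = 145.
Then Pb = 172 − 0.5·145 = 99.5 and Ps = 1465/12 + (5/12)·145 = 182.5.
Government outlay = subsidy × quantity = 83 × 145 = 12035.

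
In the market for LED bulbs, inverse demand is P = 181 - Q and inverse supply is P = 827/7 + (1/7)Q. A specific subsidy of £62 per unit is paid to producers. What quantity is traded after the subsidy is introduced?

Q' = 109.25

Pre-subsidy: 181 - Q = 827/7 + (1/7)Q gives Q* = 55 and P* = 126.
With the subsidy, sellers receive Ps = Pb + 62 for each unit, where Pb is the price buyers pay.
On the curves, Pb = 181 - Q and Ps = 827/7 + (1/7)Q; the wedge Ps − Pb = 62 gives 827/7 + (1/7)Q − (181 - Q) = 62, so Q' = 109.25.
Then Pb = 181 − 1·109.25 = 71.75 and Ps = 827/7 + (1/7)·109.25 = 133.75.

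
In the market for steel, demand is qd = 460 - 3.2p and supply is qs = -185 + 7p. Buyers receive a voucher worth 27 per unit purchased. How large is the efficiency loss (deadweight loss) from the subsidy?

Pre-subsidy: 460 - 3.2p = -185 + 7p gives p* = 1075/17, q* = 4380/17.
With the rebate, buyers effectively pay pb = ps − 27, where ps is the price sellers receive.
Demand in terms of ps becomes qd = 460 − 3.2(ps − 27) = 546.4 - 3.2ps. Setting this equal to supply: 546.4 - 3.2ps = -185 + 7ps, so ps = 1219/17.
Buyers pay pb = 1219/17 − 27 = 760/17; q' = -185 + 7·(1219/17) = 5388/17.
The subsidy expands output by 5388/17 − 4380/17 = 1008/17 past the efficient level; on those units the gap between marginal cost and willingness to pay runs from 0 up to 27.
DWL = ½ × 27 × 1008/17 = 13608/17.

Deadweight loss = 13608/17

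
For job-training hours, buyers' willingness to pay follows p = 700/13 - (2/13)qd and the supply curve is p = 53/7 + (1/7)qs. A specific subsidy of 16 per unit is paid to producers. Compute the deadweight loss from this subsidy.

Pre-subsidy: 700/13 - (2/13)q = 53/7 + (1/7)q gives q* = 4211/27 and p* = 806/27.
With the subsidy, sellers receive ps = pb + 16 for each unit, where pb is the price buyers pay.
On the curves, pb = 700/13 - (2/13)q and ps = 53/7 + (1/7)q; the wedge ps − pb = 16 gives 53/7 + (1/7)q − (700/13 - (2/13)q) = 16, so q' = 1889/9.
Then pb = 700/13 − (2/13)·(1889/9) = 194/9 and ps = 53/7 + (1/7)·(1889/9) = 338/9.
The subsidy expands output by 1889/9 − 4211/27 = 1456/27 past the efficient level; on those units the gap between marginal cost and willingness to pay runs from 0 up to 16.
DWL = ½ × 16 × 1456/27 = 11648/27.

Deadweight loss = 11648/27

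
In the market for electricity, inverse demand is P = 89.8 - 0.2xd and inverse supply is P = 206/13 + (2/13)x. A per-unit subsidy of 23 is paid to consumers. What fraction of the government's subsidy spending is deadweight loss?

DWL / government spending = 65/548

Pre-subsidy: 89.8 - 0.2x = 206/13 + (2/13)x gives x* = 209 and P* = 48.
With the rebate, buyers effectively pay Pb = Ps − 23, where Ps is the price sellers receive.
On the curves, Pb = 89.8 - 0.2x and Ps = 206/13 + (2/13)x; the wedge Ps − Pb = 23 gives 206/13 + (2/13)x − (89.8 - 0.2x) = 23, so x' = 274.
Then Pb = 89.8 − 0.2·274 = 35 and Ps = 206/13 + (2/13)·274 = 58.
ΔCS = ½(209 + 274)(48 − 35) = 3139.5; ΔPS = ½(209 + 274)(58 − 48) = 2415.
Government spending = 23 × 274 = 6302.
DWL = ½ × 23 × (274 − 209) = 747.5; fraction = 747.5 / 6302 = 65/548.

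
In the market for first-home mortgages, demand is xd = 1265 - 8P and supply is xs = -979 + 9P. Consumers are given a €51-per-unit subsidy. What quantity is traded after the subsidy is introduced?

Pre-subsidy: 1265 - 8P = -979 + 9P gives P* = 132, x* = 209.
With the rebate, buyers effectively pay Pb = Ps − 51, where Ps is the price sellers receive.
Demand in terms of Ps becomes xd = 1265 − 8(Ps − 51) = 1673 - 8Ps. Setting this equal to supply: 1673 - 8Ps = -979 + 9Ps, so Ps = 156.
Buyers pay Pb = 156 − 51 = 105; x' = -979 + 9·156 = 425.

x' = 425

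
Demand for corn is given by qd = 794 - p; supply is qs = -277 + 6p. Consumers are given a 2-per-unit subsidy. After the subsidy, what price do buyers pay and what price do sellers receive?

Pre-subsidy: 794 - p = -277 + 6p gives p* = 153, q* = 641.
With the rebate, buyers effectively pay pb = ps − 2, where ps is the price sellers receive.
Demand in terms of ps becomes qd = 794 − 1(ps − 2) = 796 - ps. Setting this equal to supply: 796 - ps = -277 + 6ps, so ps = 1073/7.
Buyers pay pb = 1073/7 − 2 = 1059/7; q' = -277 + 6·(1073/7) = 4499/7.

Buyers pay 1059/7; sellers receive 1073/7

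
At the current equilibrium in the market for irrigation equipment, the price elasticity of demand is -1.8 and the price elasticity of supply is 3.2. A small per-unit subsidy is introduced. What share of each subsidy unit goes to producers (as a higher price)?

For a small subsidy around the equilibrium, the benefit split depends on the relative slopes, which at a point are proportional to the elasticities.
Buyer share = εs/(εs + |εd|) = 3.2/(3.2 + 1.8) = 0.64; seller share = |εd|/(εs + |εd|) = 0.36.
So producers capture 0.36 of the subsidy.

Producer share = 0.36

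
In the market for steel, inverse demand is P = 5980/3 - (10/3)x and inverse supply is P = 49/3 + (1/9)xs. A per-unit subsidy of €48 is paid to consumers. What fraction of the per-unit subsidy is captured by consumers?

Pre-subsidy: 5980/3 - (10/3)x = 49/3 + (1/9)x gives x* = 17793/31 and P* = 7450/93.
With the rebate, buyers effectively pay Pb = Ps − 48, where Ps is the price sellers receive.
On the curves, Pb = 5980/3 - (10/3)x and Ps = 49/3 + (1/9)x; the wedge Ps − Pb = 48 gives 49/3 + (1/9)x − (5980/3 - (10/3)x) = 48, so x' = 18225/31.
Then Pb = 5980/3 − (10/3)·(18225/31) = 3130/93 and Ps = 49/3 + (1/9)·(18225/31) = 7594/93.
Buyers' price falls by P* − Pb = 7450/93 − 3130/93 = 1440/31; sellers' price rises by Ps − P* = 7594/93 − 7450/93 = 48/31.
So consumers capture (1440/31)/48 = 30/31 of each unit of subsidy.

Consumer share = 30/31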